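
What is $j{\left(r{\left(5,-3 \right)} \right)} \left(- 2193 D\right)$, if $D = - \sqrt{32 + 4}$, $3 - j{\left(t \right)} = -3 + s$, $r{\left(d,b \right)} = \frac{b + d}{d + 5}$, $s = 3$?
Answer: $39474$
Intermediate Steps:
$r{\left(d,b \right)} = \frac{b + d}{5 + d}$
$j{\left(t \right)} = 3$ ($j{\left(t \right)} = 3 - \left(-3 + 3\right) = 3 - 0 = 3 + 0 = 3$)
$D = -6$ ($D = - \sqrt{36} = \left(-1\right) 6 = -6$)
$j{\left(r{\left(5,-3 \right)} \right)} \left(- 2193 D\right) = 3 \left(\left(-2193\right) \left(-6\right)\right) = 3 \cdot 13158 = 39474$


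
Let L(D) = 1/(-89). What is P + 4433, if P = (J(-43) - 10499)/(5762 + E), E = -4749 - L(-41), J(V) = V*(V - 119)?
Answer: 399355977/90158 ≈ 4429.5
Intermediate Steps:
J(V) = V*(-119 + V)
L(D) = -1/89
E = -422660/89 (E = -4749 - 1*(-1/89) = -4749 + 1/89 = -422660/89 ≈ -4749.0)
P = -314437/90158 (P = (-43*(-119 - 43) - 10499)/(5762 - 422660/89) = (-43*(-162) - 10499)/(90158/89) = (6966 - 10499)*(89/90158) = -3533*89/90158 = -314437/90158 ≈ -3.4876)
P + 4433 = -314437/90158 + 4433 = 399355977/90158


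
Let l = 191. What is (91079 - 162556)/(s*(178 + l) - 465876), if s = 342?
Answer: 71477/339678 ≈ 0.21043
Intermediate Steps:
(91079 - 162556)/(s*(178 + l) - 465876) = (91079 - 162556)/(342*(178 + 191) - 465876) = -71477/(342*369 - 465876) = -71477/(126198 - 465876) = -71477/(-339678) = -71477*(-1/339678) = 71477/339678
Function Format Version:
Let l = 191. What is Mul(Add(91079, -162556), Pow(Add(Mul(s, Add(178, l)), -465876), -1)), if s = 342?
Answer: Rational(71477, 339678) ≈ 0.21043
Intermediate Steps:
Mul(Add(91079, -162556), Pow(Add(Mul(s, Add(178, l)), -465876), -1)) = Mul(Add(91079, -162556), Pow(Add(Mul(342, Add(178, 191)), -465876), -1)) = Mul(-71477, Pow(Add(Mul(342, 369), -465876), -1)) = Mul(-71477, Pow(Add(126198, -465876), -1)) = Mul(-71477, Pow(-339678, -1)) = Mul(-71477, Rational(-1, 339678)) = Rational(71477, 339678)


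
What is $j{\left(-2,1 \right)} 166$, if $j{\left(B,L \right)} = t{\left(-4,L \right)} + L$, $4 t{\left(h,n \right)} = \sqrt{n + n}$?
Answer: $166 + \frac{83 \sqrt{2}}{2} \approx 224.69$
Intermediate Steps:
$t{\left(h,n \right)} = \frac{\sqrt{2} \sqrt{n}}{4}$ ($t{\left(h,n \right)} = \frac{\sqrt{n + n}}{4} = \frac{\sqrt{2 n}}{4} = \frac{\sqrt{2} \sqrt{n}}{4}$)
$j{\left(B,L \right)} = L + \frac{\sqrt{2} \sqrt{L}}{4}$ ($j{\left(B,L \right)} = \frac{\sqrt{2} \sqrt{L}}{4} + L = L + \frac{\sqrt{2} \sqrt{L}}{4}$)
$j{\left(-2,1 \right)} 166 = \left(1 + \frac{\sqrt{2} \sqrt{1}}{4}\right) 166 = \left(1 + \frac{1}{4} \sqrt{2} \cdot 1\right) 166 = \left(1 + \frac{\sqrt{2}}{4}\right) 166 = 166 + \frac{83 \sqrt{2}}{2}$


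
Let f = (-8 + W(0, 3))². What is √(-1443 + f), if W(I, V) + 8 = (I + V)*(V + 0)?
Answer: I*√1394 ≈ 37.336*I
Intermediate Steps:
W(I, V) = -8 + V*(I + V) (W(I, V) = -8 + (I + V)*(V + 0) = -8 + (I + V)*V = -8 + V*(I + V))
f = 49 (f = (-8 + (-8 + 3² + 0*3))² = (-8 + (-8 + 9 + 0))² = (-8 + 1)² = (-7)² = 49)
√(-1443 + f) = √(-1443 + 49) = √(-1394) = I*√1394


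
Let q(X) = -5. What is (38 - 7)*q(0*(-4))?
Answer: -155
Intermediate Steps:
(38 - 7)*q(0*(-4)) = (38 - 7)*(-5) = 31*(-5) = -155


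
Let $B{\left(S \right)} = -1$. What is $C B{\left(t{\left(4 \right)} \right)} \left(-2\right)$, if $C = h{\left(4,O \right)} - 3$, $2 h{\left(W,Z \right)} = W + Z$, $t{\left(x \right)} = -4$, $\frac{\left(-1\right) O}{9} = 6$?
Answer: $-56$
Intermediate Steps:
$O = -54$ ($O = \left(-9\right) 6 = -54$)
$h{\left(W,Z \right)} = \frac{W}{2} + \frac{Z}{2}$ ($h{\left(W,Z \right)} = \frac{W + Z}{2} = \frac{W}{2} + \frac{Z}{2}$)
$C = -28$ ($C = \left(\frac{1}{2} \cdot 4 + \frac{1}{2} \left(-54\right)\right) - 3 = \left(2 - 27\right) - 3 = -25 - 3 = -28$)
$C B{\left(t{\left(4 \right)} \right)} \left(-2\right) = \left(-28\right) \left(-1\right) \left(-2\right) = 28 \left(-2\right) = -56$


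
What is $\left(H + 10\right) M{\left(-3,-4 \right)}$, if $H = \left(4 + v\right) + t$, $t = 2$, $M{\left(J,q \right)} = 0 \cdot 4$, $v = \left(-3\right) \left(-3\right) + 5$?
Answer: $0$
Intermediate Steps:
$v = 14$ ($v = 9 + 5 = 14$)
$M{\left(J,q \right)} = 0$
$H = 20$ ($H = \left(4 + 14\right) + 2 = 18 + 2 = 20$)
$\left(H + 10\right) M{\left(-3,-4 \right)} = \left(20 + 10\right) 0 = 30 \cdot 0 = 0$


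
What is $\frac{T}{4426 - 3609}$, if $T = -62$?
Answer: $- \frac{62}{817} \approx -0.075887$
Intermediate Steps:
$\frac{T}{4426 - 3609} = \frac{1}{4426 - 3609} \left(-62\right) = \frac{1}{817} \left(-62\right) = - \frac{62}{817}$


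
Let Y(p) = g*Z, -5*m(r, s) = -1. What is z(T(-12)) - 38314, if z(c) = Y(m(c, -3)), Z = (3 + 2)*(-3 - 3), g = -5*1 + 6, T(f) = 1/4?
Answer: -38344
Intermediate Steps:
T(f) = 1/4
g = 1 (g = -5 + 6 = 1)
Z = -30 (Z = 5*(-6) = -30)
m(r, s) = 1/5 (m(r, s) = -1/5*(-1) = 1/5)
Y(p) = -30 (Y(p) = 1*(-30) = -30)
z(c) = -30
z(T(-12)) - 38314 = -30 - 38314 = -38344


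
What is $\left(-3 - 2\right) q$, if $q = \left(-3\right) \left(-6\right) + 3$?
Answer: $-105$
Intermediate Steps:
$q = 21$ ($q = 18 + 3 = 21$)
$\left(-3 - 2\right) q = \left(-3 - 2\right) 21 = \left(-5\right) 21 = -105$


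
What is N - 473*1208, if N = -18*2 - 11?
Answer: -571431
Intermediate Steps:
N = -47 (N = -36 - 11 = -47)
N - 473*1208 = -47 - 473*1208 = -47 - 571384 = -571431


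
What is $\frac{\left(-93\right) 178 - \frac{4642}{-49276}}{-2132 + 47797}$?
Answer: $- \frac{407855131}{1125094270} \approx -0.36251$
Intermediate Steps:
$\frac{\left(-93\right) 178 - \frac{4642}{-49276}}{-2132 + 47797} = \frac{-16554 - - \frac{2321}{24638}}{45665} = \left(-16554 + \frac{2321}{24638}\right) \frac{1}{45665} = \left(- \frac{407855131}{24638}\right) \frac{1}{45665} = - \frac{407855131}{1125094270}$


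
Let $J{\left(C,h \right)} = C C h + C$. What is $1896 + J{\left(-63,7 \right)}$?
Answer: $29616$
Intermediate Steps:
$J{\left(C,h \right)} = C + h C^{2}$ ($J{\left(C,h \right)} = C^{2} h + C = h C^{2} + C = C + h C^{2}$)
$1896 + J{\left(-63,7 \right)} = 1896 - 63 \left(1 - 441\right) = 1896 - -27720 = 1896 + 27720 = 29616$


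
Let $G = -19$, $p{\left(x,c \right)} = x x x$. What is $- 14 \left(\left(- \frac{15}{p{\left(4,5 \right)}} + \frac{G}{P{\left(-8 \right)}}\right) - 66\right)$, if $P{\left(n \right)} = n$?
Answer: $\frac{28609}{32} \approx 894.03$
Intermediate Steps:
$p{\left(x,c \right)} = x^{3}$ ($p{\left(x,c \right)} = x^{2} x = x^{3}$)
$- 14 \left(\left(- \frac{15}{p{\left(4,5 \right)}} + \frac{G}{P{\left(-8 \right)}}\right) - 66\right) = - 14 \left(\left(- \frac{15}{4^{3}} - \frac{19}{-8}\right) - 66\right) = - 14 \left(\left(- \frac{15}{64} - - \frac{19}{8}\right) - 66\right) = - 14 \left(\left(\left(-15\right) \frac{1}{64} + \frac{19}{8}\right) - 66\right) = - 14 \left(\left(- \frac{15}{64} + \frac{19}{8}\right) - 66\right) = - 14 \left(\frac{137}{64} - 66\right) = \left(-14\right) \left(- \frac{4087}{64}\right) = \frac{28609}{32}$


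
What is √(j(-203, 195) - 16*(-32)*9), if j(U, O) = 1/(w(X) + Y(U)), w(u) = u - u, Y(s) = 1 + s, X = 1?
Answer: √188024630/202 ≈ 67.882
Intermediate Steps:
w(u) = 0
j(U, O) = 1/(1 + U) (j(U, O) = 1/(0 + (1 + U)) = 1/(1 + U))
√(j(-203, 195) - 16*(-32)*9) = √(1/(1 - 203) - 16*(-32)*9) = √(1/(-202) + 512*9) = √(-1/202 + 4608) = √(930815/202) = √188024630/202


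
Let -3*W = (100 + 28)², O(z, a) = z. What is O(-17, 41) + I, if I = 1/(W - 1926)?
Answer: -376757/22162 ≈ -17.000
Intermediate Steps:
W = -16384/3 (W = -(100 + 28)²/3 = -⅓*128² = -⅓*16384 = -16384/3 ≈ -5461.3)
I = -3/22162 (I = 1/(-16384/3 - 1926) = 1/(-22162/3) = -3/22162 ≈ -0.00013537)
O(-17, 41) + I = -17 - 3/22162 = -376757/22162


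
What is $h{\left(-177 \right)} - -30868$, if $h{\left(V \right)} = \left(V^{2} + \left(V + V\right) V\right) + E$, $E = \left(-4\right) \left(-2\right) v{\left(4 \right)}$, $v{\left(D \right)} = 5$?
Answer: $124895$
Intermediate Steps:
$E = 40$ ($E = \left(-4\right) \left(-2\right) 5 = 8 \cdot 5 = 40$)
$h{\left(V \right)} = 40 + 3 V^{2}$ ($h{\left(V \right)} = \left(V^{2} + \left(V + V\right) V\right) + 40 = \left(V^{2} + 2 V V\right) + 40 = \left(V^{2} + 2 V^{2}\right) + 40 = 3 V^{2} + 40 = 40 + 3 V^{2}$)
$h{\left(-177 \right)} - -30868 = \left(40 + 3 \left(-177\right)^{2}\right) - -30868 = \left(40 + 3 \cdot 31329\right) + 30868 = \left(40 + 93987\right) + 30868 = 94027 + 30868 = 124895$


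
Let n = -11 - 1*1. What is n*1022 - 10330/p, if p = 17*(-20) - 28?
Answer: -2251411/184 ≈ -12236.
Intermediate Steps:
p = -368 (p = -340 - 28 = -368)
n = -12 (n = -11 - 1 = -12)
n*1022 - 10330/p = -12*1022 - 10330/(-368) = -12264 - 10330*(-1)/368 = -12264 - 1*(-5165/184) = -12264 + 5165/184 = -2251411/184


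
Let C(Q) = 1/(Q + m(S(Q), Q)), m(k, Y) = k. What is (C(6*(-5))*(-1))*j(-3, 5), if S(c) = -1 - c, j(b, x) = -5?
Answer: -5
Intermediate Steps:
C(Q) = -1 (C(Q) = 1/(Q + (-1 - Q)) = 1/(-1) = -1)
(C(6*(-5))*(-1))*j(-3, 5) = -1*(-1)*(-5) = 1*(-5) = -5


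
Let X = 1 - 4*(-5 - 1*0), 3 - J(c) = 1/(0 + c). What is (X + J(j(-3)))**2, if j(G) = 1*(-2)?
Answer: 2401/4 ≈ 600.25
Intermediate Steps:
j(G) = -2
J(c) = 3 - 1/c (J(c) = 3 - 1/(0 + c) = 3 - 1/c)
X = 21 (X = 1 - 4*(-5 + 0) = 1 - 4*(-5) = 1 + 20 = 21)
(X + J(j(-3)))**2 = (21 + (3 - 1/(-2)))**2 = (21 + (3 - 1*(-1/2)))**2 = (21 + (3 + 1/2))**2 = (21 + 7/2)**2 = (49/2)**2 = 2401/4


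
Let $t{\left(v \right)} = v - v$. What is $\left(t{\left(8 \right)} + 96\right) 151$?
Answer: $14496$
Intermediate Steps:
$t{\left(v \right)} = 0$
$\left(t{\left(8 \right)} + 96\right) 151 = \left(0 + 96\right) 151 = 96 \cdot 151 = 14496$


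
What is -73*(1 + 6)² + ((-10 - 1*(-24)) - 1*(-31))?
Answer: -3532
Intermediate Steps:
-73*(1 + 6)² + ((-10 - 1*(-24)) - 1*(-31)) = -73*7² + ((-10 + 24) + 31) = -73*49 + (14 + 31) = -3577 + 45 = -3532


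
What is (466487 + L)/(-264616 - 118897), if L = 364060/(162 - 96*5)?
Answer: -73989403/60978567 ≈ -1.2134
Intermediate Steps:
L = -182030/159 (L = 364060/(162 - 480) = 364060/(-318) = 364060*(-1/318) = -182030/159 ≈ -1144.8)
(466487 + L)/(-264616 - 118897) = (466487 - 182030/159)/(-264616 - 118897) = (73989403/159)/(-383513) = (73989403/159)*(-1/383513) = -73989403/60978567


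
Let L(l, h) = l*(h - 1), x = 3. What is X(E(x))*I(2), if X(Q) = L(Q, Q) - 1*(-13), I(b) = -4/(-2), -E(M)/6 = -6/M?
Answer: 290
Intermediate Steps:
E(M) = 36/M (E(M) = -(-36)/M = 36/M)
I(b) = 2 (I(b) = -4*(-1/2) = 2)
L(l, h) = l*(-1 + h)
X(Q) = 13 + Q*(-1 + Q) (X(Q) = Q*(-1 + Q) - 1*(-13) = Q*(-1 + Q) + 13 = 13 + Q*(-1 + Q))
X(E(x))*I(2) = (13 + (36/3)*(-1 + 36/3))*2 = (13 + (36*(1/3))*(-1 + 36*(1/3)))*2 = (13 + 12*(-1 + 12))*2 = (13 + 12*11)*2 = (13 + 132)*2 = 145*2 = 290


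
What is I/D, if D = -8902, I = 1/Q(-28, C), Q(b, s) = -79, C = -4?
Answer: 1/703258 ≈ 1.4220e-6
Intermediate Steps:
I = -1/79 (I = 1/(-79) = -1/79 ≈ -0.012658)
I/D = -1/79/(-8902) = -1/79*(-1/8902) = 1/703258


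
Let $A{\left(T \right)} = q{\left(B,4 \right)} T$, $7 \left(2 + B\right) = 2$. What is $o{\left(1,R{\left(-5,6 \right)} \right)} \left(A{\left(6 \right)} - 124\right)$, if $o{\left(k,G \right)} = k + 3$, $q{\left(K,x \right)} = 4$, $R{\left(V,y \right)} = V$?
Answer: $-400$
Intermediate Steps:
$B = - \frac{12}{7}$ ($B = -2 + \frac{1}{7} \cdot 2 = -2 + \frac{2}{7} = - \frac{12}{7} \approx -1.7143$)
$o{\left(k,G \right)} = 3 + k$
$A{\left(T \right)} = 4 T$
$o{\left(1,R{\left(-5,6 \right)} \right)} \left(A{\left(6 \right)} - 124\right) = \left(3 + 1\right) \left(4 \cdot 6 - 124\right) = 4 \left(24 - 124\right) = 4 \left(-100\right) = -400$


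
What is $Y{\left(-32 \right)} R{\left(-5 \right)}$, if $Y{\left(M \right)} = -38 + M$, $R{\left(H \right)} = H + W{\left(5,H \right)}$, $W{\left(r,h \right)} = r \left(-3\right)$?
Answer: $1400$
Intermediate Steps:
$W{\left(r,h \right)} = - 3 r$
$R{\left(H \right)} = -15 + H$ ($R{\left(H \right)} = H - 15 = -15 + H$)
$Y{\left(-32 \right)} R{\left(-5 \right)} = \left(-38 - 32\right) \left(-15 - 5\right) = \left(-70\right) \left(-20\right) = 1400$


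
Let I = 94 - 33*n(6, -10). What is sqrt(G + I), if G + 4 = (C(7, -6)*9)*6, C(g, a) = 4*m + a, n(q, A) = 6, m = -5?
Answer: 6*I*sqrt(42) ≈ 38.884*I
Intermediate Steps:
C(g, a) = -20 + a (C(g, a) = 4*(-5) + a = -20 + a)
I = -104 (I = 94 - 33*6 = 94 - 198 = -104)
G = -1408 (G = -4 + ((-20 - 6)*9)*6 = -4 - 26*9*6 = -4 - 234*6 = -4 - 1404 = -1408)
sqrt(G + I) = sqrt(-1408 - 104) = sqrt(-1512) = 6*I*sqrt(42)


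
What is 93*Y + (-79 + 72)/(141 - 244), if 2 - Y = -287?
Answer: 2768338/103 ≈ 26877.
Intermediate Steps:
Y = 289 (Y = 2 - 1*(-287) = 2 + 287 = 289)
93*Y + (-79 + 72)/(141 - 244) = 93*289 + (-79 + 72)/(141 - 244) = 26877 - 7/(-103) = 26877 - 7*(-1/103) = 26877 + 7/103 = 2768338/103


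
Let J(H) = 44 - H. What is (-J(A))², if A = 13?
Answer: 961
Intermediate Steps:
(-J(A))² = (-(44 - 1*13))² = (-(44 - 13))² = (-1*31)² = (-31)² = 961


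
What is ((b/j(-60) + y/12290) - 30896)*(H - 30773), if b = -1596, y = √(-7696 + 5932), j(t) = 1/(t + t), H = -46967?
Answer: -12486909760 - 326508*I/1229 ≈ -1.2487e+10 - 265.67*I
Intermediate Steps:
j(t) = 1/(2*t)
y = 42*I (y = √(-1764) = 42*I ≈ 42.0*I)
((b/j(-60) + y/12290) - 30896)*(H - 30773) = ((-1596/((½)/(-60)) + (42*I)/12290) - 30896)*(-46967 - 30773) = ((-1596/((½)*(-1/60)) + (42*I)*(1/12290)) - 30896)*(-77740) = ((-1596/(-1/120) + 21*I/6145) - 30896)*(-77740) = ((-1596*(-120) + 21*I/6145) - 30896)*(-77740) = ((191520 + 21*I/6145) - 30896)*(-77740) = (160624 + 21*I/6145)*(-77740) = -12486909760 - 326508*I/1229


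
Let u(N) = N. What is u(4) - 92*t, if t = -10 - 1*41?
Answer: 4696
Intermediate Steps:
t = -51 (t = -10 - 41 = -51)
u(4) - 92*t = 4 - 92*(-51) = 4 + 4692 = 4696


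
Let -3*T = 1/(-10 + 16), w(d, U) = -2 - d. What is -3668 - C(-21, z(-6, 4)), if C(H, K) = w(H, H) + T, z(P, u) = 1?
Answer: -66365/18 ≈ -3686.9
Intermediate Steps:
T = -1/18 (T = -1/(3*(-10 + 16)) = -⅓/6 = -⅓*⅙ = -1/18 ≈ -0.055556)
C(H, K) = -37/18 - H (C(H, K) = (-2 - H) - 1/18 = -37/18 - H)
-3668 - C(-21, z(-6, 4)) = -3668 - (-37/18 - 1*(-21)) = -3668 - (-37/18 + 21) = -3668 - 1*341/18 = -3668 - 341/18 = -66365/18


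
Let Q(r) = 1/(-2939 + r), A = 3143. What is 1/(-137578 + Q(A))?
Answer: -204/28065911 ≈ -7.2686e-6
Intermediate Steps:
1/(-137578 + Q(A)) = 1/(-137578 + 1/(-2939 + 3143)) = 1/(-137578 + 1/204) = 1/(-28065911/204) = -204/28065911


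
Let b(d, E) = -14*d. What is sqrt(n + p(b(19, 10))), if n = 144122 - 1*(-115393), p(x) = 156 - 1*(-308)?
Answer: sqrt(259979) ≈ 509.88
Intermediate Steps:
p(x) = 464 (p(x) = 156 + 308 = 464)
n = 259515 (n = 144122 + 115393 = 259515)
sqrt(n + p(b(19, 10))) = sqrt(259515 + 464) = sqrt(259979)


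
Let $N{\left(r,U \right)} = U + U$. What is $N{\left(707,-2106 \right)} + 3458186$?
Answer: $3453974$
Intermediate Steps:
$N{\left(r,U \right)} = 2 U$
$N{\left(707,-2106 \right)} + 3458186 = 2 \left(-2106\right) + 3458186 = -4212 + 3458186 = 3453974$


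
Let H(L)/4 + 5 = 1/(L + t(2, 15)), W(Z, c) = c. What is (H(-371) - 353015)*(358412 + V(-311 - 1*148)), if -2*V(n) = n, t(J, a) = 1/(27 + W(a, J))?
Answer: -1362102716607409/10758 ≈ -1.2661e+11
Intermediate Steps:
t(J, a) = 1/(27 + J)
V(n) = -n/2
H(L) = -20 + 4/(1/29 + L) (H(L) = -20 + 4/(L + 1/(27 + 2)) = -20 + 4/(L + 1/29) = -20 + 4/(1/29 + L))
(H(-371) - 353015)*(358412 + V(-311 - 1*148)) = (4*(24 - 145*(-371))/(1 + 29*(-371)) - 353015)*(358412 - (-311 - 1*148)/2) = (4*(24 + 53795)/(1 - 10759) - 353015)*(358412 - (-311 - 148)/2) = (4*53819/(-10758) - 353015)*(358412 - ½*(-459)) = (4*(-1/10758)*53819 - 353015)*(358412 + 459/2) = (-107638/5379 - 353015)*(717283/2) = -1898975323/5379*717283/2 = -1362102716607409/10758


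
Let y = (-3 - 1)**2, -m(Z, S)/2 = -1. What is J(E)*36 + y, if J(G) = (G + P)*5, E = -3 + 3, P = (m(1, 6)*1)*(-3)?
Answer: -1064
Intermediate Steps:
m(Z, S) = 2 (m(Z, S) = -2*(-1) = 2)
P = -6 (P = (2*1)*(-3) = 2*(-3) = -6)
E = 0
J(G) = -30 + 5*G (J(G) = (G - 6)*5 = (-6 + G)*5 = -30 + 5*G)
y = 16 (y = (-4)**2 = 16)
J(E)*36 + y = (-30 + 5*0)*36 + 16 = (-30 + 0)*36 + 16 = -30*36 + 16 = -1080 + 16 = -1064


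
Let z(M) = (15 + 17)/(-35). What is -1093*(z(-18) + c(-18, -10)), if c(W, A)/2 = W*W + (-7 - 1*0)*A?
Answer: -30109964/35 ≈ -8.6029e+5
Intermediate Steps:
c(W, A) = -14*A + 2*W**2 (c(W, A) = 2*(W*W + (-7 - 1*0)*A) = 2*(W**2 + (-7 + 0)*A) = 2*(W**2 - 7*A) = -14*A + 2*W**2)
z(M) = -32/35 (z(M) = 32*(-1/35) = -32/35)
-1093*(z(-18) + c(-18, -10)) = -1093*(-32/35 + (-14*(-10) + 2*(-18)**2)) = -1093*(-32/35 + (140 + 2*324)) = -1093*(-32/35 + (140 + 648)) = -1093*(-32/35 + 788) = -1093*27548/35 = -30109964/35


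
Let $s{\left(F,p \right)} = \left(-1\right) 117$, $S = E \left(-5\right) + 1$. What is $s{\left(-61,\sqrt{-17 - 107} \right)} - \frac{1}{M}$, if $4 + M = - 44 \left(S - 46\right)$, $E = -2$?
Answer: $- \frac{179713}{1536} \approx -117.0$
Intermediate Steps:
$S = 11$ ($S = \left(-2\right) \left(-5\right) + 1 = 10 + 1 = 11$)
$s{\left(F,p \right)} = -117$
$M = 1536$ ($M = -4 - 44 \left(11 - 46\right) = -4 - -1540 = -4 + 1540 = 1536$)
$s{\left(-61,\sqrt{-17 - 107} \right)} - \frac{1}{M} = -117 - \frac{1}{1536} = - \frac{179713}{1536}$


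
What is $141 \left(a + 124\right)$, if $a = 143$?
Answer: $37647$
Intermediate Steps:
$141 \left(a + 124\right) = 141 \left(143 + 124\right) = 141 \cdot 267 = 37647$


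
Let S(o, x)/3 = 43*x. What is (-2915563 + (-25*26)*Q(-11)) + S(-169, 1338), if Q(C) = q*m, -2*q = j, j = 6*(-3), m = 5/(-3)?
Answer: -2733211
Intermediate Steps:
S(o, x) = 129*x (S(o, x) = 3*(43*x) = 129*x)
m = -5/3 (m = 5*(-⅓) = -5/3 ≈ -1.6667)
j = -18
q = 9 (q = -½*(-18) = 9)
Q(C) = -15 (Q(C) = 9*(-5/3) = -15)
(-2915563 + (-25*26)*Q(-11)) + S(-169, 1338) = (-2915563 - 25*26*(-15)) + 129*1338 = (-2915563 - 650*(-15)) + 172602 = (-2915563 + 9750) + 172602 = -2905813 + 172602 = -2733211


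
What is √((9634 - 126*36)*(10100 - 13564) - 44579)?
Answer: I*√17704051 ≈ 4207.6*I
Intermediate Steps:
√((9634 - 126*36)*(10100 - 13564) - 44579) = √((9634 - 4536)*(-3464) - 44579) = √(5098*(-3464) - 44579) = √(-17659472 - 44579) = √(-17704051) = I*√17704051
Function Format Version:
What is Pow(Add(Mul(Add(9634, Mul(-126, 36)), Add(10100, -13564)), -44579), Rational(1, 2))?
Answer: Mul(I, Pow(17704051, Rational(1, 2))) ≈ Mul(4207.6, I)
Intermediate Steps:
Pow(Add(Mul(Add(9634, Mul(-126, 36)), Add(10100, -13564)), -44579), Rational(1, 2)) = Pow(Add(Mul(Add(9634, -4536), -3464), -44579), Rational(1, 2)) = Pow(Add(Mul(5098, -3464), -44579), Rational(1, 2)) = Pow(Add(-17659472, -44579), Rational(1, 2)) = Pow(-17704051, Rational(1, 2)) = Mul(I, Pow(17704051, Rational(1, 2)))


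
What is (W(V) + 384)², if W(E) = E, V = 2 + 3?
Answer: 151321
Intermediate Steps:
V = 5
(W(V) + 384)² = (5 + 384)² = 389² = 151321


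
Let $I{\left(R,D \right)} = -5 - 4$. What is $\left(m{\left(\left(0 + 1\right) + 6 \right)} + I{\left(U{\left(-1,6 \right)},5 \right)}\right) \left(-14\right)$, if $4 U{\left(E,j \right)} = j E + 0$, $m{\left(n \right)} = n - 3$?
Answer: $70$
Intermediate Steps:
$m{\left(n \right)} = -3 + n$ ($m{\left(n \right)} = n - 3 = -3 + n$)
$U{\left(E,j \right)} = \frac{E j}{4}$ ($U{\left(E,j \right)} = \frac{j E + 0}{4} = \frac{E j + 0}{4} = \frac{E j}{4}$)
$I{\left(R,D \right)} = -9$ ($I{\left(R,D \right)} = -5 - 4 = -9$)
$\left(m{\left(\left(0 + 1\right) + 6 \right)} + I{\left(U{\left(-1,6 \right)},5 \right)}\right) \left(-14\right) = \left(\left(-3 + \left(\left(0 + 1\right) + 6\right)\right) - 9\right) \left(-14\right) = \left(\left(-3 + \left(1 + 6\right)\right) - 9\right) \left(-14\right) = \left(\left(-3 + 7\right) - 9\right) \left(-14\right) = \left(4 - 9\right) \left(-14\right) = \left(-5\right) \left(-14\right) = 70$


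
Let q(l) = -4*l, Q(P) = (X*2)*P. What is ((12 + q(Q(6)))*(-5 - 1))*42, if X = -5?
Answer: -63504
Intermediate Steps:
Q(P) = -10*P (Q(P) = (-5*2)*P = -10*P)
((12 + q(Q(6)))*(-5 - 1))*42 = ((12 - (-40)*6)*(-5 - 1))*42 = ((12 - 4*(-60))*(-6))*42 = ((12 + 240)*(-6))*42 = (252*(-6))*42 = -1512*42 = -63504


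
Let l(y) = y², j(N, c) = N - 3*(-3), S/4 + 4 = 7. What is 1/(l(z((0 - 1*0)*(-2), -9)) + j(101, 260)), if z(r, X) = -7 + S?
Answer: 1/135 ≈ 0.0074074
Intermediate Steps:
S = 12 (S = -16 + 4*7 = -16 + 28 = 12)
z(r, X) = 5 (z(r, X) = -7 + 12 = 5)
j(N, c) = 9 + N (j(N, c) = N + 9 = 9 + N)
1/(l(z((0 - 1*0)*(-2), -9)) + j(101, 260)) = 1/(5² + (9 + 101)) = 1/(25 + 110) = 1/135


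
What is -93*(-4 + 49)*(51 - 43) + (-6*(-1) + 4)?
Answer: -33470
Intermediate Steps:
-93*(-4 + 49)*(51 - 43) + (-6*(-1) + 4) = -4185*8 + (6 + 4) = -93*360 + 10 = -33480 + 10 = -33470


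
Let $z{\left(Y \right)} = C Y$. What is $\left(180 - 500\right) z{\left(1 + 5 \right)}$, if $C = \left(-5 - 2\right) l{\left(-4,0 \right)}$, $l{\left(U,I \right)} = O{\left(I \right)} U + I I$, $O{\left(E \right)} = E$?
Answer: $0$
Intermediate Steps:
$l{\left(U,I \right)} = I^{2} + I U$ ($l{\left(U,I \right)} = I U + I I = I U + I^{2} = I^{2} + I U$)
$C = 0$ ($C = \left(-5 - 2\right) 0 \left(0 - 4\right) = - 7 \cdot 0 \left(-4\right) = \left(-7\right) 0 = 0$)
$z{\left(Y \right)} = 0$ ($z{\left(Y \right)} = 0 Y = 0$)
$\left(180 - 500\right) z{\left(1 + 5 \right)} = \left(180 - 500\right) 0 = \left(-320\right) 0 = 0$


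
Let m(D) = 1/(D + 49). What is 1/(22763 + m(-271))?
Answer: 222/5053385 ≈ 4.3931e-5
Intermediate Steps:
m(D) = 1/(49 + D)
1/(22763 + m(-271)) = 1/(22763 + 1/(49 - 271)) = 1/(22763 + 1/(-222)) = 1/(22763 - 1/222) = 1/(5053385/222) = 222/5053385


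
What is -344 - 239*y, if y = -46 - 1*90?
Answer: 32160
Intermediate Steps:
y = -136 (y = -46 - 90 = -136)
-344 - 239*y = -344 - 239*(-136) = -344 + 32504 = 32160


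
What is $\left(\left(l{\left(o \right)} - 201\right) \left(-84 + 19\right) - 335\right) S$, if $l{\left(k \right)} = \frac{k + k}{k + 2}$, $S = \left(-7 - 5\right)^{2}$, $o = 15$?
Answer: $\frac{30882240}{17} \approx 1.8166 \cdot 10^{6}$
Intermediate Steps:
$S = 144$ ($S = \left(-12\right)^{2} = 144$)
$l{\left(k \right)} = \frac{2 k}{2 + k}$
$\left(\left(l{\left(o \right)} - 201\right) \left(-84 + 19\right) - 335\right) S = \left(\left(2 \cdot 15 \frac{1}{2 + 15} - 201\right) \left(-84 + 19\right) - 335\right) 144 = \left(\left(2 \cdot 15 \cdot \frac{1}{17} - 201\right) \left(-65\right) - 335\right) 144 = \left(\left(\frac{30}{17} - 201\right) \left(-65\right) - 335\right) 144 = \left(\left(- \frac{3387}{17}\right) \left(-65\right) - 335\right) 144 = \left(\frac{220155}{17} - 335\right) 144 = \frac{214460}{17} \cdot 144 = \frac{30882240}{17}$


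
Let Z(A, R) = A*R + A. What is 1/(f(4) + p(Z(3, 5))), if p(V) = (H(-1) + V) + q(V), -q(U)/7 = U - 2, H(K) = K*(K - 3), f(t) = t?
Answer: -1/86 ≈ -0.011628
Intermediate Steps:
H(K) = K*(-3 + K)
Z(A, R) = A + A*R
q(U) = 14 - 7*U (q(U) = -7*(U - 2) = -7*(-2 + U) = 14 - 7*U)
p(V) = 18 - 6*V (p(V) = (-(-3 - 1) + V) + (14 - 7*V) = (-1*(-4) + V) + (14 - 7*V) = (4 + V) + (14 - 7*V) = 18 - 6*V)
1/(f(4) + p(Z(3, 5))) = 1/(4 + (18 - 18*(1 + 5))) = 1/(4 + (18 - 18*6)) = 1/(4 + (18 - 6*18)) = 1/(4 + (18 - 108)) = 1/(4 - 90) = 1/(-86) = -1/86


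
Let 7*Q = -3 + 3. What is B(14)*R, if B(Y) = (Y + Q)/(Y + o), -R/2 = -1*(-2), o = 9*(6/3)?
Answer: -7/4 ≈ -1.7500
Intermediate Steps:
o = 18 (o = 9*(6*(⅓)) = 9*2 = 18)
R = -4 (R = -(-2)*(-2) = -2*2 = -4)
Q = 0 (Q = (-3 + 3)/7 = (⅐)*0 = 0)
B(Y) = Y/(18 + Y) (B(Y) = (Y + 0)/(Y + 18) = Y/(18 + Y))
B(14)*R = (14/(18 + 14))*(-4) = (14/32)*(-4) = (14*(1/32))*(-4) = (7/16)*(-4) = -7/4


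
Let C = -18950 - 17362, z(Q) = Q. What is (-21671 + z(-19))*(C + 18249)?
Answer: 391786470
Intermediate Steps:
C = -36312
(-21671 + z(-19))*(C + 18249) = (-21671 - 19)*(-36312 + 18249) = -21690*(-18063) = 391786470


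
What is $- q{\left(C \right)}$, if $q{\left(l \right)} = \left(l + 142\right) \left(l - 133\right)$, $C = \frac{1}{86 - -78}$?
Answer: $\frac{507956379}{26896} \approx 18886.0$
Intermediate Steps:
$C = \frac{1}{164}$ ($C = \frac{1}{86 + 78} = \frac{1}{164} \approx 0.0060976$)
$q{\left(l \right)} = \left(-133 + l\right) \left(142 + l\right)$ ($q{\left(l \right)} = \left(142 + l\right) \left(-133 + l\right) = \left(-133 + l\right) \left(142 + l\right)$)
$- q{\left(C \right)} = - (-18886 + \left(\frac{1}{164}\right)^{2} + 9 \cdot \frac{1}{164}) = - (-18886 + \frac{1}{26896} + \frac{9}{164}) = \left(-1\right) \left(- \frac{507956379}{26896}\right) = \frac{507956379}{26896}$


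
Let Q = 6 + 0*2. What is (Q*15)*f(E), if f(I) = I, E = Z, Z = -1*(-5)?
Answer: 450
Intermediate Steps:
Z = 5
E = 5
Q = 6 (Q = 6 + 0 = 6)
(Q*15)*f(E) = (6*15)*5 = 90*5 = 450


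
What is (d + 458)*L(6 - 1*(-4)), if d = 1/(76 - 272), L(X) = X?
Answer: 448835/98 ≈ 4579.9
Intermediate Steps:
d = -1/196 (d = 1/(-196) = -1/196 ≈ -0.0051020)
(d + 458)*L(6 - 1*(-4)) = (-1/196 + 458)*(6 - 1*(-4)) = 89767*(6 + 4)/196 = (89767/196)*10 = 448835/98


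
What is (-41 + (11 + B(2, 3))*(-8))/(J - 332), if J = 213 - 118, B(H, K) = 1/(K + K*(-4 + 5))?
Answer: 391/711 ≈ 0.54993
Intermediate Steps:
B(H, K) = 1/(2*K) (B(H, K) = 1/(K + K*1) = 1/(K + K) = 1/(2*K))
J = 95
(-41 + (11 + B(2, 3))*(-8))/(J - 332) = (-41 + (11 + (½)/3)*(-8))/(95 - 332) = (-41 + (11 + (½)*(⅓))*(-8))/(-237) = (-41 + (11 + ⅙)*(-8))*(-1/237) = (-41 + (67/6)*(-8))*(-1/237) = (-41 - 268/3)*(-1/237) = -391/3*(-1/237) = 391/711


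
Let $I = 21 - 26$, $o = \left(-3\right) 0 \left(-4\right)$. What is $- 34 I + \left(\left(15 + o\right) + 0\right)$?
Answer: $185$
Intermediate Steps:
$o = 0$ ($o = 0 \left(-4\right) = 0$)
$I = -5$ ($I = 21 - 26 = -5$)
$- 34 I + \left(\left(15 + o\right) + 0\right) = \left(-34\right) \left(-5\right) + \left(\left(15 + 0\right) + 0\right) = 170 + \left(15 + 0\right) = 170 + 15 = 185$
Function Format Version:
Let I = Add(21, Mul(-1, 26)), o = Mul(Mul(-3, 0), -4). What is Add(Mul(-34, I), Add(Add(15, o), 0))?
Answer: 185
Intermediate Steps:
o = 0 (o = Mul(0, -4) = 0)
I = -5 (I = Add(21, -26) = -5)
Add(Mul(-34, I), Add(Add(15, o), 0)) = Add(Mul(-34, -5), Add(Add(15, 0), 0)) = Add(170, Add(15, 0)) = Add(170, 15) = 185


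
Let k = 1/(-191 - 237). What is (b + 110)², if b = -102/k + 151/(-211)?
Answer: 85275528525625/44521 ≈ 1.9154e+9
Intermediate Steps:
k = -1/428 (k = 1/(-428) = -1/428 ≈ -0.0023364)
b = 9211265/211 (b = -102/(-1/428) + 151/(-211) = -102*(-428) + 151*(-1/211) = 43656 - 151/211 = 9211265/211 ≈ 43655.)
(b + 110)² = (9211265/211 + 110)² = (9234475/211)² = 85275528525625/44521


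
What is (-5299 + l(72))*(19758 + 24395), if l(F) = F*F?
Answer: -5077595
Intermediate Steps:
l(F) = F²
(-5299 + l(72))*(19758 + 24395) = (-5299 + 72²)*(19758 + 24395) = (-5299 + 5184)*44153 = -115*44153 = -5077595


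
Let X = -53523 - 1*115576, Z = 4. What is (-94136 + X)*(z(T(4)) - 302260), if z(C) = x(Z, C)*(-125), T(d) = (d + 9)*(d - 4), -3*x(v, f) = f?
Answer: 79565411100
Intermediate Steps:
x(v, f) = -f/3
T(d) = (-4 + d)*(9 + d) (T(d) = (9 + d)*(-4 + d) = (-4 + d)*(9 + d))
z(C) = 125*C/3 (z(C) = -C/3*(-125) = 125*C/3)
X = -169099 (X = -53523 - 115576 = -169099)
(-94136 + X)*(z(T(4)) - 302260) = (-94136 - 169099)*(125*(-36 + 4² + 5*4)/3 - 302260) = -263235*(125*(-36 + 16 + 20)/3 - 302260) = -263235*((125/3)*0 - 302260) = -263235*(0 - 302260) = -263235*(-302260) = 79565411100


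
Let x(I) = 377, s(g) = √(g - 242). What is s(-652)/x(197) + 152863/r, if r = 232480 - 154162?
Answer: 152863/78318 + I*√894/377 ≈ 1.9518 + 0.07931*I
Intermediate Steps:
s(g) = √(-242 + g)
r = 78318
s(-652)/x(197) + 152863/r = √(-242 - 652)/377 + 152863/78318 = √(-894)*(1/377) + 152863*(1/78318) = (I*√894)*(1/377) + 152863/78318 = I*√894/377 + 152863/78318 = 152863/78318 + I*√894/377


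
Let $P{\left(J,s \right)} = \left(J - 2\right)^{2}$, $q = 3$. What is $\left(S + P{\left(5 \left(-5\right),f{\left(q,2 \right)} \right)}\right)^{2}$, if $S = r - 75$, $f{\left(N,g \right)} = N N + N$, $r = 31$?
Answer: $469225$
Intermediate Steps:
$f{\left(N,g \right)} = N + N^{2}$ ($f{\left(N,g \right)} = N^{2} + N = N + N^{2}$)
$S = -44$ ($S = 31 - 75 = -44$)
$P{\left(J,s \right)} = \left(-2 + J\right)^{2}$
$\left(S + P{\left(5 \left(-5\right),f{\left(q,2 \right)} \right)}\right)^{2} = \left(-44 + \left(-2 + 5 \left(-5\right)\right)^{2}\right)^{2} = \left(-44 + \left(-2 - 25\right)^{2}\right)^{2} = \left(-44 + \left(-27\right)^{2}\right)^{2} = \left(-44 + 729\right)^{2} = 685^{2} = 469225$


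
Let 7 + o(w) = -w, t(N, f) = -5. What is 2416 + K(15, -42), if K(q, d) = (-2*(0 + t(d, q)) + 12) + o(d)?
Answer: 2473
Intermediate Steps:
o(w) = -7 - w
K(q, d) = 15 - d (K(q, d) = (-2*(0 - 5) + 12) + (-7 - d) = (-2*(-5) + 12) + (-7 - d) = (10 + 12) + (-7 - d) = 22 + (-7 - d) = 15 - d)
2416 + K(15, -42) = 2416 + (15 - 1*(-42)) = 2416 + (15 + 42) = 2416 + 57 = 2473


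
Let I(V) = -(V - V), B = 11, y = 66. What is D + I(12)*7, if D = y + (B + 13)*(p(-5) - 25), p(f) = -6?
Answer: -678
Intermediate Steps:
I(V) = 0 (I(V) = -1*0 = 0)
D = -678 (D = 66 + (11 + 13)*(-6 - 25) = 66 + 24*(-31) = 66 - 744 = -678)
D + I(12)*7 = -678 + 0*7 = -678 + 0 = -678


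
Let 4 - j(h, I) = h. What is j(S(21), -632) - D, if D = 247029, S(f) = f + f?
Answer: -247067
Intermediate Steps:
S(f) = 2*f
j(h, I) = 4 - h
j(S(21), -632) - D = (4 - 2*21) - 1*247029 = (4 - 1*42) - 247029 = (4 - 42) - 247029 = -38 - 247029 = -247067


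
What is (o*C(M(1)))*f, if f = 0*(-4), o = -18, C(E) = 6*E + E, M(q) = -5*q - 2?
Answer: 0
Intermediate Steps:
M(q) = -2 - 5*q
C(E) = 7*E
f = 0
(o*C(M(1)))*f = -126*(-2 - 5*1)*0 = -126*(-2 - 5)*0 = -126*(-7)*0 = -18*(-49)*0 = 882*0 = 0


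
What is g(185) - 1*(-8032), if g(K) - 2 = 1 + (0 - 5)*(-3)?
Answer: 8050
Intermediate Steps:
g(K) = 18 (g(K) = 2 + (1 + (0 - 5)*(-3)) = 2 + (1 - 5*(-3)) = 2 + (1 + 15) = 2 + 16 = 18)
g(185) - 1*(-8032) = 18 - 1*(-8032) = 18 + 8032 = 8050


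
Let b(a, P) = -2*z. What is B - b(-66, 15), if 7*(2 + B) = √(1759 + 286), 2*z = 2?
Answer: √2045/7 ≈ 6.4602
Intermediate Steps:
z = 1 (z = (½)*2 = 1)
b(a, P) = -2 (b(a, P) = -2*1 = -2)
B = -2 + √2045/7 (B = -2 + √(1759 + 286)/7 = -2 + √2045/7 ≈ 4.4602)
B - b(-66, 15) = (-2 + √2045/7) - 1*(-2) = (-2 + √2045/7) + 2 = √2045/7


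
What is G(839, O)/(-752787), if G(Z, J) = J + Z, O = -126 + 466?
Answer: -131/83643 ≈ -0.0015662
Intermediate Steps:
O = 340
G(839, O)/(-752787) = (340 + 839)/(-752787) = 1179*(-1/752787) = -131/83643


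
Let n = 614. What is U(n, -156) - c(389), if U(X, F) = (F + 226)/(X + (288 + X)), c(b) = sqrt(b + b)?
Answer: 35/758 - sqrt(778) ≈ -27.846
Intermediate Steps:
c(b) = sqrt(2)*sqrt(b) (c(b) = sqrt(2*b) = sqrt(2)*sqrt(b))
U(X, F) = (226 + F)/(288 + 2*X)
U(n, -156) - c(389) = (226 - 156)/(2*(144 + 614)) - sqrt(2)*sqrt(389) = (1/2)*70/758 - sqrt(778) = (1/2)*(1/758)*70 - sqrt(778) = 35/758 - sqrt(778)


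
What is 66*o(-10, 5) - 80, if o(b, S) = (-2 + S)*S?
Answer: 910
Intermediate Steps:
o(b, S) = S*(-2 + S)
66*o(-10, 5) - 80 = 66*(5*(-2 + 5)) - 80 = 66*(5*3) - 80 = 66*15 - 80 = 990 - 80 = 910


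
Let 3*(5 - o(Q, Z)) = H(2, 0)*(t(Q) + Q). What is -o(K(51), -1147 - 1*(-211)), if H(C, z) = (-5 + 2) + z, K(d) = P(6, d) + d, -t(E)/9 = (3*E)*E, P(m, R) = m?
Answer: 87661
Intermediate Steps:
t(E) = -27*E² (t(E) = -9*3*E*E = -27*E²)
K(d) = 6 + d
H(C, z) = -3 + z
o(Q, Z) = 5 + Q - 27*Q² (o(Q, Z) = 5 - (-3 + 0)*(-27*Q² + Q)/3 = 5 - (-1)*(Q - 27*Q²) = 5 - (-3*Q + 81*Q²)/3 = 5 + (Q - 27*Q²) = 5 + Q - 27*Q²)
-o(K(51), -1147 - 1*(-211)) = -(5 + (6 + 51) - 27*(6 + 51)²) = -(5 + 57 - 27*57²) = -(5 + 57 - 27*3249) = -(5 + 57 - 87723) = -1*(-87661) = 87661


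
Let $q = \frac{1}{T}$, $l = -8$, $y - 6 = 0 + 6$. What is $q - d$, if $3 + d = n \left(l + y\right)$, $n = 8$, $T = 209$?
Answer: $- \frac{6060}{209} \approx -28.995$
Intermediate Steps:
$y = 12$ ($y = 6 + \left(0 + 6\right) = 6 + 6 = 12$)
$q = \frac{1}{209} \approx 0.0047847$
$d = 29$ ($d = -3 + 8 \left(-8 + 12\right) = -3 + 8 \cdot 4 = -3 + 32 = 29$)
$q - d = \frac{1}{209} - 29 = - \frac{6060}{209}$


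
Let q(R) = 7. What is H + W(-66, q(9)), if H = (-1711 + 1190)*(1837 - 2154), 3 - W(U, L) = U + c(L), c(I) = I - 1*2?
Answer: 165221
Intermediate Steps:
c(I) = -2 + I (c(I) = I - 2 = -2 + I)
W(U, L) = 5 - L - U (W(U, L) = 3 - (U + (-2 + L)) = 3 - (-2 + L + U) = 3 + (2 - L - U) = 5 - L - U)
H = 165157 (H = -521*(-317) = 165157)
H + W(-66, q(9)) = 165157 + (5 - 1*7 - 1*(-66)) = 165157 + (5 - 7 + 66) = 165157 + 64 = 165221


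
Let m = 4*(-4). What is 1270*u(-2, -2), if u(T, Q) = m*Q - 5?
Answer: 34290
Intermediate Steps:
m = -16
u(T, Q) = -5 - 16*Q (u(T, Q) = -16*Q - 5 = -5 - 16*Q)
1270*u(-2, -2) = 1270*(-5 - 16*(-2)) = 1270*(-5 + 32) = 1270*27 = 34290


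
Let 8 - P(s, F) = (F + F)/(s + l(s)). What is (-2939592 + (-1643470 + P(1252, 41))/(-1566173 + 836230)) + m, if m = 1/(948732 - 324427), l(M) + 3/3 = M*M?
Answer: -84059654338695408139175/28595709446004173 ≈ -2.9396e+6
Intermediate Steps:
l(M) = -1 + M² (l(M) = -1 + M*M = -1 + M²)
P(s, F) = 8 - 2*F/(-1 + s + s²) (P(s, F) = 8 - (F + F)/(s + (-1 + s²)) = 8 - 2*F/(-1 + s + s²))
m = 1/624305 ≈ 1.6018e-6
(-2939592 + (-1643470 + P(1252, 41))/(-1566173 + 836230)) + m = (-2939592 + (-1643470 + 2*(-4 - 1*41 + 4*1252 + 4*1252²)/(-1 + 1252 + 1252²))/(-1566173 + 836230)) + 1/624305 = (-2939592 + (-1643470 + 2*(-4 - 41 + 5008 + 4*1567504)/(-1 + 1252 + 1567504))/(-729943)) + 1/624305 = (-2939592 + (-1643470 + 2*(-4 - 41 + 5008 + 6270016)/1568755)*(-1/729943)) + 1/624305 = (-2939592 + (-1643470 + 2*(1/1568755)*6274979)*(-1/729943)) + 1/624305 = (-2939592 + (-1643470 + 12549958/1568755)*(-1/729943)) + 1/624305 = (-2939592 - 2578189229892/1568755*(-1/729943)) + 1/624305 = (-2939592 + 2578189229892/1145101730965) + 1/624305 = -3366129309341636388/1145101730965 + 1/624305 = -84059654338695408139175/28595709446004173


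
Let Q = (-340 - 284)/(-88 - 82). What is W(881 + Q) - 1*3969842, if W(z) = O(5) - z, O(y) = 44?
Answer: -337508027/85 ≈ -3.9707e+6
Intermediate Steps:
Q = 312/85 (Q = -624/(-170) = -624*(-1/170) = 312/85 ≈ 3.6706)
W(z) = 44 - z
W(881 + Q) - 1*3969842 = (44 - (881 + 312/85)) - 1*3969842 = (44 - 1*75197/85) - 3969842 = (44 - 75197/85) - 3969842 = -71457/85 - 3969842 = -337508027/85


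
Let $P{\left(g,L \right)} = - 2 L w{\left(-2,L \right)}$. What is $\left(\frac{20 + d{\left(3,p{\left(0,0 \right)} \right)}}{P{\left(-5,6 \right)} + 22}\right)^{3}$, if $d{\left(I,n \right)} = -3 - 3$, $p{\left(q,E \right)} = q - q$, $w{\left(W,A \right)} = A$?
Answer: $- \frac{343}{15625} \approx -0.021952$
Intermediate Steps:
$p{\left(q,E \right)} = 0$
$P{\left(g,L \right)} = - 2 L^{2}$ ($P{\left(g,L \right)} = - 2 L L = - 2 L^{2}$)
$d{\left(I,n \right)} = -6$
$\left(\frac{20 + d{\left(3,p{\left(0,0 \right)} \right)}}{P{\left(-5,6 \right)} + 22}\right)^{3} = \left(\frac{20 - 6}{- 2 \cdot 6^{2} + 22}\right)^{3} = \left(\frac{14}{\left(-2\right) 36 + 22}\right)^{3} = \left(\frac{14}{-72 + 22}\right)^{3} = \left(\frac{14}{-50}\right)^{3} = \left(14 \left(- \frac{1}{50}\right)\right)^{3} = \left(- \frac{7}{25}\right)^{3} = - \frac{343}{15625}$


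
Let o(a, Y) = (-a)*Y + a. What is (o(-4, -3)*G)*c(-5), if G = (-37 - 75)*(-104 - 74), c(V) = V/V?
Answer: -318976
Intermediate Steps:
c(V) = 1
G = 19936 (G = -112*(-178) = 19936)
o(a, Y) = a - Y*a (o(a, Y) = -Y*a + a = a - Y*a)
(o(-4, -3)*G)*c(-5) = (-4*(1 - 1*(-3))*19936)*1 = (-4*(1 + 3)*19936)*1 = (-4*4*19936)*1 = -16*19936*1 = -318976*1 = -318976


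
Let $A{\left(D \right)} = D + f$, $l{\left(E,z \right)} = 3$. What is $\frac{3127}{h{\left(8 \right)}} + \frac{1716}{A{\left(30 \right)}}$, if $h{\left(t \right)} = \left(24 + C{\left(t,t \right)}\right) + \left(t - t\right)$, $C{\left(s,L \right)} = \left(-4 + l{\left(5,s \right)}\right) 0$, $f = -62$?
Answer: $\frac{230}{3} \approx 76.667$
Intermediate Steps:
$C{\left(s,L \right)} = 0$ ($C{\left(s,L \right)} = \left(-4 + 3\right) 0 = \left(-1\right) 0 = 0$)
$h{\left(t \right)} = 24$ ($h{\left(t \right)} = \left(24 + 0\right) + \left(t - t\right) = 24 + 0 = 24$)
$A{\left(D \right)} = -62 + D$ ($A{\left(D \right)} = D - 62 = -62 + D$)
$\frac{3127}{h{\left(8 \right)}} + \frac{1716}{A{\left(30 \right)}} = \frac{3127}{24} + \frac{1716}{-62 + 30} = 3127 \cdot \frac{1}{24} + \frac{1716}{-32} = \frac{3127}{24} + 1716 \left(- \frac{1}{32}\right) = \frac{3127}{24} - \frac{429}{8} = \frac{230}{3}$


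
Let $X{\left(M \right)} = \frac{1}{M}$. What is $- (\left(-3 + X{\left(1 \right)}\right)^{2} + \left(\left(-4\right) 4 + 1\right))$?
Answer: $11$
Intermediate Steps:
$- (\left(-3 + X{\left(1 \right)}\right)^{2} + \left(\left(-4\right) 4 + 1\right)) = - (\left(-3 + 1^{-1}\right)^{2} + \left(\left(-4\right) 4 + 1\right)) = - (\left(-3 + 1\right)^{2} + \left(-16 + 1\right)) = - (\left(-2\right)^{2} - 15) = - (4 - 15) = \left(-1\right) \left(-11\right) = 11$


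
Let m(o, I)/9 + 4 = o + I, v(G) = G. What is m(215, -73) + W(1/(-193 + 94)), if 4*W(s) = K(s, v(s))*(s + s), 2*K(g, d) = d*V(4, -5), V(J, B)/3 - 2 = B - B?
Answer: 8115229/6534 ≈ 1242.0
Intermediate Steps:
V(J, B) = 6 (V(J, B) = 6 + 3*(B - B) = 6 + 3*0 = 6 + 0 = 6)
K(g, d) = 3*d (K(g, d) = (d*6)/2 = (6*d)/2 = 3*d)
m(o, I) = -36 + 9*I + 9*o (m(o, I) = -36 + 9*(o + I) = -36 + 9*(I + o) = -36 + (9*I + 9*o) = -36 + 9*I + 9*o)
W(s) = 3*s**2/2 (W(s) = ((3*s)*(s + s))/4 = ((3*s)*(2*s))/4 = (6*s**2)/4 = 3*s**2/2)
m(215, -73) + W(1/(-193 + 94)) = (-36 + 9*(-73) + 9*215) + 3*(1/(-193 + 94))**2/2 = (-36 - 657 + 1935) + 3*(1/(-99))**2/2 = 1242 + 3*(-1/99)**2/2 = 1242 + (3/2)*(1/9801) = 1242 + 1/6534 = 8115229/6534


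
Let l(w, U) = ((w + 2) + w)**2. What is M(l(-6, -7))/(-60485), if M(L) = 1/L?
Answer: -1/6048500 ≈ -1.6533e-7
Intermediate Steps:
l(w, U) = (2 + 2*w)**2 (l(w, U) = ((2 + w) + w)**2 = (2 + 2*w)**2)
M(l(-6, -7))/(-60485) = 1/((4*(1 - 6)**2)*(-60485)) = -1/60485/(4*(-5)**2) = -1/60485/(4*25) = -1/60485/100 = (1/100)*(-1/60485) = -1/6048500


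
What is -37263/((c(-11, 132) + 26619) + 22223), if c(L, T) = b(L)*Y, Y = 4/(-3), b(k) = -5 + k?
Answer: -111789/146590 ≈ -0.76260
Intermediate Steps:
Y = -4/3 (Y = 4*(-1/3) = -4/3 ≈ -1.3333)
c(L, T) = 20/3 - 4*L/3 (c(L, T) = (-5 + L)*(-4/3) = 20/3 - 4*L/3)
-37263/((c(-11, 132) + 26619) + 22223) = -37263/(((20/3 - 4/3*(-11)) + 26619) + 22223) = -37263/(((20/3 + 44/3) + 26619) + 22223) = -37263/((64/3 + 26619) + 22223) = -37263/(79921/3 + 22223) = -37263/146590/3 = -37263*3/146590 = -111789/146590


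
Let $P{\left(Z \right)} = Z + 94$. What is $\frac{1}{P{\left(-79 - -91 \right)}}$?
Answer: $\frac{1}{106} \approx 0.009434$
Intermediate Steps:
$P{\left(Z \right)} = 94 + Z$
$\frac{1}{P{\left(-79 - -91 \right)}} = \frac{1}{94 - -12} = \frac{1}{94 + \left(-79 + 91\right)} = \frac{1}{94 + 12} = \frac{1}{106}$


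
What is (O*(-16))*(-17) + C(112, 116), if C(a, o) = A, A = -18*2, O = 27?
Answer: 7308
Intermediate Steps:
A = -36
C(a, o) = -36
(O*(-16))*(-17) + C(112, 116) = (27*(-16))*(-17) - 36 = -432*(-17) - 36 = 7344 - 36 = 7308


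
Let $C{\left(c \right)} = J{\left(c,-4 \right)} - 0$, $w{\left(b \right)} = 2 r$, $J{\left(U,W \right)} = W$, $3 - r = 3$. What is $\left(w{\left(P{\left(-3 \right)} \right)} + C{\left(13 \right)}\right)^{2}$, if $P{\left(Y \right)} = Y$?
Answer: $16$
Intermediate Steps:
$r = 0$ ($r = 3 - 3 = 0$)
$w{\left(b \right)} = 0$ ($w{\left(b \right)} = 2 \cdot 0 = 0$)
$C{\left(c \right)} = -4$ ($C{\left(c \right)} = -4 - 0 = -4 + 0 = -4$)
$\left(w{\left(P{\left(-3 \right)} \right)} + C{\left(13 \right)}\right)^{2} = \left(0 - 4\right)^{2} = \left(-4\right)^{2} = 16$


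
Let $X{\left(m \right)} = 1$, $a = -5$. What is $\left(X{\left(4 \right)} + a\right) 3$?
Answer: $-12$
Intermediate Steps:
$\left(X{\left(4 \right)} + a\right) 3 = \left(1 - 5\right) 3 = \left(-4\right) 3 = -12$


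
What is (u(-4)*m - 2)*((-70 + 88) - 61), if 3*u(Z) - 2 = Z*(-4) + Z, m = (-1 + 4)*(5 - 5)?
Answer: 86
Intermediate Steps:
m = 0 (m = 3*0 = 0)
u(Z) = 2/3 - Z (u(Z) = 2/3 + (Z*(-4) + Z)/3 = 2/3 + (-4*Z + Z)/3 = 2/3 + (-3*Z)/3 = 2/3 - Z)
(u(-4)*m - 2)*((-70 + 88) - 61) = ((2/3 - 1*(-4))*0 - 2)*((-70 + 88) - 61) = ((2/3 + 4)*0 - 2)*(18 - 61) = ((14/3)*0 - 2)*(-43) = (0 - 2)*(-43) = -2*(-43) = 86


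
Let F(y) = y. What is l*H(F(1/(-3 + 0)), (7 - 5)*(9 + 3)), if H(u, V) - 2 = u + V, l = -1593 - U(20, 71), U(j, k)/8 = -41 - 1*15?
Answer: -88165/3 ≈ -29388.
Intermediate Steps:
U(j, k) = -448 (U(j, k) = 8*(-41 - 1*15) = 8*(-41 - 15) = 8*(-56) = -448)
l = -1145 (l = -1593 - 1*(-448) = -1593 + 448 = -1145)
H(u, V) = 2 + V + u (H(u, V) = 2 + (u + V) = 2 + (V + u) = 2 + V + u)
l*H(F(1/(-3 + 0)), (7 - 5)*(9 + 3)) = -1145*(2 + (7 - 5)*(9 + 3) + 1/(-3 + 0)) = -1145*(2 + 2*12 + 1/(-3)) = -1145*(2 + 24 - ⅓) = -1145*77/3 = -88165/3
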